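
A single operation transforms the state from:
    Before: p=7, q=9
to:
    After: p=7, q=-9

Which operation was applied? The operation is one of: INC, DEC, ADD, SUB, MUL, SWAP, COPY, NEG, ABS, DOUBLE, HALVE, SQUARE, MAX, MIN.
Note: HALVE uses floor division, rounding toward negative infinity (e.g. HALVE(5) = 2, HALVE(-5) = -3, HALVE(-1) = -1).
NEG(q)

Analyzing the change:
Before: p=7, q=9
After: p=7, q=-9
Variable q changed from 9 to -9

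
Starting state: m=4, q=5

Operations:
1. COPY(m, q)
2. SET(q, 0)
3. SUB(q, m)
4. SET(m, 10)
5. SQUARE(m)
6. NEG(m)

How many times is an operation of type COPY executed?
1

Counting COPY operations:
Step 1: COPY(m, q) ← COPY
Total: 1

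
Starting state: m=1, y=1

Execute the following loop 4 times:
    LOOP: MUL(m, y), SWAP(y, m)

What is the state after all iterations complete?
m=1, y=1

Iteration trace:
Start: m=1, y=1
After iteration 1: m=1, y=1
After iteration 2: m=1, y=1
After iteration 3: m=1, y=1
After iteration 4: m=1, y=1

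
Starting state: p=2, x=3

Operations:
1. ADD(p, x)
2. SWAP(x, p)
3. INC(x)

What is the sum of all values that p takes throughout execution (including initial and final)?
13

Values of p at each step:
Initial: p = 2
After step 1: p = 5
After step 2: p = 3
After step 3: p = 3
Sum = 2 + 5 + 3 + 3 = 13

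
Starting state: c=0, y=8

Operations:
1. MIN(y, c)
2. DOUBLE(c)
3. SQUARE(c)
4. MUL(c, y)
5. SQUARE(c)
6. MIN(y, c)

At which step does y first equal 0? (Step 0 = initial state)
Step 1

Tracing y:
Initial: y = 8
After step 1: y = 0 ← first occurrence
After step 2: y = 0
After step 3: y = 0
After step 4: y = 0
After step 5: y = 0
After step 6: y = 0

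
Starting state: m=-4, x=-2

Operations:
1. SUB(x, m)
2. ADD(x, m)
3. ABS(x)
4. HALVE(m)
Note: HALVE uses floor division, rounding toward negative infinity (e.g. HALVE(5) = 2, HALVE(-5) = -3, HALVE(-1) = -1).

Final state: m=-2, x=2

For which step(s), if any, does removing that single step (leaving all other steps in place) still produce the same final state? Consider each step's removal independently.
Step(s) 2

Testing removal of each single step:
Without step 1: final = m=-2, x=6 (different)
Without step 2: final = m=-2, x=2 (same)
Without step 3: final = m=-2, x=-2 (different)
Without step 4: final = m=-4, x=2 (different)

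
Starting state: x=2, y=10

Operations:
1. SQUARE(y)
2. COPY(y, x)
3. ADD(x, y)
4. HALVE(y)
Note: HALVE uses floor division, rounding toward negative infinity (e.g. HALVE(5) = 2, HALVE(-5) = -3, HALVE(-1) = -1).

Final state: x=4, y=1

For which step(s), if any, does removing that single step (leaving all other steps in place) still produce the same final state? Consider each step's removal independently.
Step(s) 1

Testing removal of each single step:
Without step 1: final = x=4, y=1 (same)
Without step 2: final = x=102, y=50 (different)
Without step 3: final = x=2, y=1 (different)
Without step 4: final = x=4, y=2 (different)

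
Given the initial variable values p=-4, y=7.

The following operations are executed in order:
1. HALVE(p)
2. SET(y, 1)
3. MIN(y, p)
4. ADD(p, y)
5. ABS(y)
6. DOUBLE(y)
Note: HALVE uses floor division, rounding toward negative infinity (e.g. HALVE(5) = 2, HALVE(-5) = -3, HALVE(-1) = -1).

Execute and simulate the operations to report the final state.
{p: -4, y: 4}

Step-by-step execution:
Initial: p=-4, y=7
After step 1 (HALVE(p)): p=-2, y=7
After step 2 (SET(y, 1)): p=-2, y=1
After step 3 (MIN(y, p)): p=-2, y=-2
After step 4 (ADD(p, y)): p=-4, y=-2
After step 5 (ABS(y)): p=-4, y=2
After step 6 (DOUBLE(y)): p=-4, y=4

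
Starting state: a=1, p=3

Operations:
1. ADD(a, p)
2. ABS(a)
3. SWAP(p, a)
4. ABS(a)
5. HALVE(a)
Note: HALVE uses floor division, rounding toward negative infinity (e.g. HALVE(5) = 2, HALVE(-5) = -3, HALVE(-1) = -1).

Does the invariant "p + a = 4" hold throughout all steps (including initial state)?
No, violated after step 1

The invariant is violated after step 1.

State at each step:
Initial: a=1, p=3
After step 1: a=4, p=3
After step 2: a=4, p=3
After step 3: a=3, p=4
After step 4: a=3, p=4
After step 5: a=1, p=4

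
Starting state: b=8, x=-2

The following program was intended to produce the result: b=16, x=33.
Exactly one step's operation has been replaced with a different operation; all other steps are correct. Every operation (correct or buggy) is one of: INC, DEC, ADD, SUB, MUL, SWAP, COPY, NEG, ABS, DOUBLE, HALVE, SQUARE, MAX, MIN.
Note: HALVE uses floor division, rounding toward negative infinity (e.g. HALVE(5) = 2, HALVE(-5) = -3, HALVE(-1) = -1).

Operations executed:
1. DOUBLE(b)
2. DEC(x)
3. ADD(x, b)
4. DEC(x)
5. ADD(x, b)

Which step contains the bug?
Step 2

Trace with buggy code:
Initial: b=8, x=-2
After step 1: b=16, x=-2
After step 2: b=16, x=-3
After step 3: b=16, x=13
After step 4: b=16, x=12
After step 5: b=16, x=28
Actual final b=16, x=28 ≠ expected b=16, x=33.
Step 2 is the only position where a single-operation replacement can produce the expected result.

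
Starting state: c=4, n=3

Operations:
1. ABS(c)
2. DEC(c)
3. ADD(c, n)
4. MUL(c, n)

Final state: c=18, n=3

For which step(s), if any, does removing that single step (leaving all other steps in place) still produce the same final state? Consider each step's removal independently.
Step(s) 1

Testing removal of each single step:
Without step 1: final = c=18, n=3 (same)
Without step 2: final = c=21, n=3 (different)
Without step 3: final = c=9, n=3 (different)
Without step 4: final = c=6, n=3 (different)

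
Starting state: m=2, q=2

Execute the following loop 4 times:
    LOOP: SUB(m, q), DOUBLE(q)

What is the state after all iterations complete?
m=-28, q=32

Iteration trace:
Start: m=2, q=2
After iteration 1: m=0, q=4
After iteration 2: m=-4, q=8
After iteration 3: m=-12, q=16
After iteration 4: m=-28, q=32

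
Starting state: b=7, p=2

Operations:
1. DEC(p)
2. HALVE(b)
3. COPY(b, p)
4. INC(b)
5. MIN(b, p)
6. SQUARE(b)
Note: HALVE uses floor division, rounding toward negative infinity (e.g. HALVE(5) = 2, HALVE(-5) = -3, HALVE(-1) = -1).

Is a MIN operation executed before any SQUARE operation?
Yes

First MIN: step 5
First SQUARE: step 6
Since 5 < 6, MIN comes first.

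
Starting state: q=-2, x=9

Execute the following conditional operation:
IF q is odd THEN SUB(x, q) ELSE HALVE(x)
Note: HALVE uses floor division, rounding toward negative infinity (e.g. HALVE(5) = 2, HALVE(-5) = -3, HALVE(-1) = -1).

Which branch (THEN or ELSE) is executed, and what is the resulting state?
Branch: ELSE, Final state: q=-2, x=4

Evaluating condition: q is odd
Condition is False, so ELSE branch executes
After HALVE(x): q=-2, x=4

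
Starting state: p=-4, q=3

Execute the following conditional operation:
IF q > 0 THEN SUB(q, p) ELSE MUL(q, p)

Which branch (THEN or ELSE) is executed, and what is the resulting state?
Branch: THEN, Final state: p=-4, q=7

Evaluating condition: q > 0
q = 3
Condition is True, so THEN branch executes
After SUB(q, p): p=-4, q=7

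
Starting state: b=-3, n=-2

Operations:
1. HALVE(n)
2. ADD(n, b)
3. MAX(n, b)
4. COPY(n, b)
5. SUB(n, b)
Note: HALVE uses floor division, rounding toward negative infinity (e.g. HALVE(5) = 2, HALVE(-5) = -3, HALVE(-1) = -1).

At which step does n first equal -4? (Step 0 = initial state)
Step 2

Tracing n:
Initial: n = -2
After step 1: n = -1
After step 2: n = -4 ← first occurrence
After step 3: n = -3
After step 4: n = -3
After step 5: n = 0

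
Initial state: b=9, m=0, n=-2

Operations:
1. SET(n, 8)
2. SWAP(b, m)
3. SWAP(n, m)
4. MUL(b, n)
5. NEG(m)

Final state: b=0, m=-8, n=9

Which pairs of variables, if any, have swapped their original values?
None

Comparing initial and final values:
n: -2 → 9
b: 9 → 0
m: 0 → -8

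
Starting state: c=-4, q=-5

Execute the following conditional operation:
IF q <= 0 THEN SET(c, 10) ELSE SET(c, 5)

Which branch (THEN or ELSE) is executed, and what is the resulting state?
Branch: THEN, Final state: c=10, q=-5

Evaluating condition: q <= 0
q = -5
Condition is True, so THEN branch executes
After SET(c, 10): c=10, q=-5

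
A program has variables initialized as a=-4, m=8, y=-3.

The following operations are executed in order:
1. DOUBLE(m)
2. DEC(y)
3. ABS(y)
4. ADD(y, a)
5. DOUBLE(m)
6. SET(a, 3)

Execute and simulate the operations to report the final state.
{a: 3, m: 32, y: 0}

Step-by-step execution:
Initial: a=-4, m=8, y=-3
After step 1 (DOUBLE(m)): a=-4, m=16, y=-3
After step 2 (DEC(y)): a=-4, m=16, y=-4
After step 3 (ABS(y)): a=-4, m=16, y=4
After step 4 (ADD(y, a)): a=-4, m=16, y=0
After step 5 (DOUBLE(m)): a=-4, m=32, y=0
After step 6 (SET(a, 3)): a=3, m=32, y=0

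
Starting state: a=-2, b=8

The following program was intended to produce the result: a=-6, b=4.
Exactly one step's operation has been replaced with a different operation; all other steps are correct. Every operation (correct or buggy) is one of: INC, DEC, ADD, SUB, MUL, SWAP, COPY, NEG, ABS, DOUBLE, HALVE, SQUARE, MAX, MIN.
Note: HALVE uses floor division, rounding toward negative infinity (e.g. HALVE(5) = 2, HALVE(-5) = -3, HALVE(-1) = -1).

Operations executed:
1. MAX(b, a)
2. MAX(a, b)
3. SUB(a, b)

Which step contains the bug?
Step 2

Trace with buggy code:
Initial: a=-2, b=8
After step 1: a=-2, b=8
After step 2: a=8, b=8
After step 3: a=0, b=8
Actual final a=0, b=8 ≠ expected a=-6, b=4.
Step 2 is the only position where a single-operation replacement can produce the expected result.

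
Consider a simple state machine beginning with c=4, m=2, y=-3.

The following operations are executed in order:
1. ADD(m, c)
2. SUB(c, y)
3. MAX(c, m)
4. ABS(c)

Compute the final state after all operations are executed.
{c: 7, m: 6, y: -3}

Step-by-step execution:
Initial: c=4, m=2, y=-3
After step 1 (ADD(m, c)): c=4, m=6, y=-3
After step 2 (SUB(c, y)): c=7, m=6, y=-3
After step 3 (MAX(c, m)): c=7, m=6, y=-3
After step 4 (ABS(c)): c=7, m=6, y=-3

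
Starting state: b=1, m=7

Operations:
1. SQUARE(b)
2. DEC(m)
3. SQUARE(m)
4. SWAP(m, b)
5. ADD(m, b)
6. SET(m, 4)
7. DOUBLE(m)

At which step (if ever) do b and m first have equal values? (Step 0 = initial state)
Never

b and m never become equal during execution.

Comparing values at each step:
Initial: b=1, m=7
After step 1: b=1, m=7
After step 2: b=1, m=6
After step 3: b=1, m=36
After step 4: b=36, m=1
After step 5: b=36, m=37
After step 6: b=36, m=4
After step 7: b=36, m=8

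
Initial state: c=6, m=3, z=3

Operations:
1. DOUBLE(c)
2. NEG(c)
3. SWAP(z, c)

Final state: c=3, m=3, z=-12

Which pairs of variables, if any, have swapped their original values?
None

Comparing initial and final values:
z: 3 → -12
m: 3 → 3
c: 6 → 3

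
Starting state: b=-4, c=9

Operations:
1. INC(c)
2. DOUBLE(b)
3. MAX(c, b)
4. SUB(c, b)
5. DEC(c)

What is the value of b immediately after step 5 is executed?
b = -8

Tracing b through execution:
Initial: b = -4
After step 1 (INC(c)): b = -4
After step 2 (DOUBLE(b)): b = -8
After step 3 (MAX(c, b)): b = -8
After step 4 (SUB(c, b)): b = -8
After step 5 (DEC(c)): b = -8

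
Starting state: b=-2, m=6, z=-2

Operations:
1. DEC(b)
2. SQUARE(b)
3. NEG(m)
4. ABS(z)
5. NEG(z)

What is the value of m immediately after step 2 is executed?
m = 6

Tracing m through execution:
Initial: m = 6
After step 1 (DEC(b)): m = 6
After step 2 (SQUARE(b)): m = 6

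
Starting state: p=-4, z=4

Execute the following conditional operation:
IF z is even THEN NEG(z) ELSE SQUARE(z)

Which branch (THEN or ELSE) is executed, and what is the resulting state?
Branch: THEN, Final state: p=-4, z=-4

Evaluating condition: z is even
Condition is True, so THEN branch executes
After NEG(z): p=-4, z=-4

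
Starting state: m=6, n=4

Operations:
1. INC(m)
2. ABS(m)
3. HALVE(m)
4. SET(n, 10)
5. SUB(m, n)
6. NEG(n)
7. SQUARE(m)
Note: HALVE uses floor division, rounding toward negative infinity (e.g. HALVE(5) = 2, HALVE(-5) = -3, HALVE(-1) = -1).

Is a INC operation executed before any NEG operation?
Yes

First INC: step 1
First NEG: step 6
Since 1 < 6, INC comes first.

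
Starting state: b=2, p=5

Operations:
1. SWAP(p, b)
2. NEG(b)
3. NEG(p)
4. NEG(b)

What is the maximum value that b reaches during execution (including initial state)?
5

Values of b at each step:
Initial: b = 2
After step 1: b = 5 ← maximum
After step 2: b = -5
After step 3: b = -5
After step 4: b = 5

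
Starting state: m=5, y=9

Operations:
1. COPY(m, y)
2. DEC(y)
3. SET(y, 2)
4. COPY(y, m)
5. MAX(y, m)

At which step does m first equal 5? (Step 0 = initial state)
Step 0

Tracing m:
Initial: m = 5 ← first occurrence
After step 1: m = 9
After step 2: m = 9
After step 3: m = 9
After step 4: m = 9
After step 5: m = 9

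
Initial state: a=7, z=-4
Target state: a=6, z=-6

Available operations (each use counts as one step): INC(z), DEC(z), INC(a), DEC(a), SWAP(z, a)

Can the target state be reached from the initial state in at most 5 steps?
Yes

Path (3 steps): DEC(z) → DEC(z) → DEC(a)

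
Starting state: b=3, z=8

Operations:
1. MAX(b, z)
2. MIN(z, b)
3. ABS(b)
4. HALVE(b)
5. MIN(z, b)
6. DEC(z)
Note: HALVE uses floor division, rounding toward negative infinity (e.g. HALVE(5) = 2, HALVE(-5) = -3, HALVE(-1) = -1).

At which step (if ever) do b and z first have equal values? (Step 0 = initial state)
Step 1

b and z first become equal after step 1.

Comparing values at each step:
Initial: b=3, z=8
After step 1: b=8, z=8 ← equal!
After step 2: b=8, z=8 ← equal!
After step 3: b=8, z=8 ← equal!
After step 4: b=4, z=8
After step 5: b=4, z=4 ← equal!
After step 6: b=4, z=3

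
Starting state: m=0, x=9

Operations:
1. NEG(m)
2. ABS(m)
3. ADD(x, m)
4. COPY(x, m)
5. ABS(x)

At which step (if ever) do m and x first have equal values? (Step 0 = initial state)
Step 4

m and x first become equal after step 4.

Comparing values at each step:
Initial: m=0, x=9
After step 1: m=0, x=9
After step 2: m=0, x=9
After step 3: m=0, x=9
After step 4: m=0, x=0 ← equal!
After step 5: m=0, x=0 ← equal!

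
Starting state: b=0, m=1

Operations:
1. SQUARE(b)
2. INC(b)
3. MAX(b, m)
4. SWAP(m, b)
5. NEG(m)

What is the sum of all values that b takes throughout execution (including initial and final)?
4

Values of b at each step:
Initial: b = 0
After step 1: b = 0
After step 2: b = 1
After step 3: b = 1
After step 4: b = 1
After step 5: b = 1
Sum = 0 + 0 + 1 + 1 + 1 + 1 = 4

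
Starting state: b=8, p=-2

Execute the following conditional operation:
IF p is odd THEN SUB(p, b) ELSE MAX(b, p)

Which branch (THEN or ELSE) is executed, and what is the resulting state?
Branch: ELSE, Final state: b=8, p=-2

Evaluating condition: p is odd
Condition is False, so ELSE branch executes
After MAX(b, p): b=8, p=-2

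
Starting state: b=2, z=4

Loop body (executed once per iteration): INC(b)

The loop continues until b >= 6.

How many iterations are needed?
4

Tracing iterations:
Initial: b=2, z=4
After iteration 1: b=3, z=4
After iteration 2: b=4, z=4
After iteration 3: b=5, z=4
After iteration 4: b=6, z=4
b >= 6 now holds, so the loop exits after 4 iterations.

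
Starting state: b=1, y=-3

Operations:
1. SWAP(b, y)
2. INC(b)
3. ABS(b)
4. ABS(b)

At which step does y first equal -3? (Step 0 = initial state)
Step 0

Tracing y:
Initial: y = -3 ← first occurrence
After step 1: y = 1
After step 2: y = 1
After step 3: y = 1
After step 4: y = 1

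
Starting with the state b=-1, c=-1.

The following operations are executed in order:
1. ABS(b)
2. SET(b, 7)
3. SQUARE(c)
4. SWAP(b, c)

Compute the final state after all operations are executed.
{b: 1, c: 7}

Step-by-step execution:
Initial: b=-1, c=-1
After step 1 (ABS(b)): b=1, c=-1
After step 2 (SET(b, 7)): b=7, c=-1
After step 3 (SQUARE(c)): b=7, c=1
After step 4 (SWAP(b, c)): b=1, c=7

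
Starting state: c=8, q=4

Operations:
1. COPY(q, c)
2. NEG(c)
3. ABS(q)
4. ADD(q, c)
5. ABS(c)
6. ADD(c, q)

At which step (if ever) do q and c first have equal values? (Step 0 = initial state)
Step 1

q and c first become equal after step 1.

Comparing values at each step:
Initial: q=4, c=8
After step 1: q=8, c=8 ← equal!
After step 2: q=8, c=-8
After step 3: q=8, c=-8
After step 4: q=0, c=-8
After step 5: q=0, c=8
After step 6: q=0, c=8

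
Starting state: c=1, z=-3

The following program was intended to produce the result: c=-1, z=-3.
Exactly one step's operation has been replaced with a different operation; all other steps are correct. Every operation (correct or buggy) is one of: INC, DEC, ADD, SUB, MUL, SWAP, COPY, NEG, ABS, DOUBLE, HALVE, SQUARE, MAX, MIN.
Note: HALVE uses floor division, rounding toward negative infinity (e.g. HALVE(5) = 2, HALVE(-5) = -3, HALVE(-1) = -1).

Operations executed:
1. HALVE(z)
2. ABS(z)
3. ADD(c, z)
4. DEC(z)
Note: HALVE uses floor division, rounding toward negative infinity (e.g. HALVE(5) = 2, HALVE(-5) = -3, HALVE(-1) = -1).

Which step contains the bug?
Step 2

Trace with buggy code:
Initial: c=1, z=-3
After step 1: c=1, z=-2
After step 2: c=1, z=2
After step 3: c=3, z=2
After step 4: c=3, z=1
Actual final c=3, z=1 ≠ expected c=-1, z=-3.
Step 2 is the only position where a single-operation replacement can produce the expected result.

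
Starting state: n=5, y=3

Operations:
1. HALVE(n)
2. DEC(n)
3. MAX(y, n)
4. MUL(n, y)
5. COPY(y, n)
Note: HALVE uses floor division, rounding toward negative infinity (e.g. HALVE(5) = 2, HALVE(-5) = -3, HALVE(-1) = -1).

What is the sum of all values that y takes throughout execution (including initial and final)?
18

Values of y at each step:
Initial: y = 3
After step 1: y = 3
After step 2: y = 3
After step 3: y = 3
After step 4: y = 3
After step 5: y = 3
Sum = 3 + 3 + 3 + 3 + 3 + 3 = 18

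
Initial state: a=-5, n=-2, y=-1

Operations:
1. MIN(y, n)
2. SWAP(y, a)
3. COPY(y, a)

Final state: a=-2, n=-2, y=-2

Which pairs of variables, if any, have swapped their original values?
None

Comparing initial and final values:
y: -1 → -2
n: -2 → -2
a: -5 → -2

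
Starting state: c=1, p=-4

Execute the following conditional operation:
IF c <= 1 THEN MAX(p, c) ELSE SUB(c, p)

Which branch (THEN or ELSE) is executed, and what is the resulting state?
Branch: THEN, Final state: c=1, p=1

Evaluating condition: c <= 1
c = 1
Condition is True, so THEN branch executes
After MAX(p, c): c=1, p=1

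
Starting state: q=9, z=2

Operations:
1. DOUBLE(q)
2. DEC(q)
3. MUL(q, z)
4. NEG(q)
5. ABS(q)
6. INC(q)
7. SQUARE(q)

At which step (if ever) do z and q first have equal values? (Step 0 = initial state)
Never

z and q never become equal during execution.

Comparing values at each step:
Initial: z=2, q=9
After step 1: z=2, q=18
After step 2: z=2, q=17
After step 3: z=2, q=34
After step 4: z=2, q=-34
After step 5: z=2, q=34
After step 6: z=2, q=35
After step 7: z=2, q=1225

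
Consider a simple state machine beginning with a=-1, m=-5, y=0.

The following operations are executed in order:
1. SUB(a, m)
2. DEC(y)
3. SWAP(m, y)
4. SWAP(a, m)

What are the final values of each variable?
{a: -1, m: 4, y: -5}

Step-by-step execution:
Initial: a=-1, m=-5, y=0
After step 1 (SUB(a, m)): a=4, m=-5, y=0
After step 2 (DEC(y)): a=4, m=-5, y=-1
After step 3 (SWAP(m, y)): a=4, m=-1, y=-5
After step 4 (SWAP(a, m)): a=-1, m=4, y=-5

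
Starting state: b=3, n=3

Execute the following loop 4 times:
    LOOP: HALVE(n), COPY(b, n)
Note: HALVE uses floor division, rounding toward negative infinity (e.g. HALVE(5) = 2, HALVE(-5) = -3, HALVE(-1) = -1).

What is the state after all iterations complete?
b=0, n=0

Iteration trace:
Start: b=3, n=3
After iteration 1: b=1, n=1
After iteration 2: b=0, n=0
After iteration 3: b=0, n=0
After iteration 4: b=0, n=0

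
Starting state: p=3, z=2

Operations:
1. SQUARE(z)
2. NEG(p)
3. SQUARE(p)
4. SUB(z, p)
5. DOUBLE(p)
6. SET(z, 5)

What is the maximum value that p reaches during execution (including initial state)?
18

Values of p at each step:
Initial: p = 3
After step 1: p = 3
After step 2: p = -3
After step 3: p = 9
After step 4: p = 9
After step 5: p = 18 ← maximum
After step 6: p = 18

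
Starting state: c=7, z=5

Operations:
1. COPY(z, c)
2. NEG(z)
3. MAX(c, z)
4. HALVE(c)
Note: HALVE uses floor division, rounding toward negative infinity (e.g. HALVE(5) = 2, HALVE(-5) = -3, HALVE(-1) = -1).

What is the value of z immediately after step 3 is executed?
z = -7

Tracing z through execution:
Initial: z = 5
After step 1 (COPY(z, c)): z = 7
After step 2 (NEG(z)): z = -7
After step 3 (MAX(c, z)): z = -7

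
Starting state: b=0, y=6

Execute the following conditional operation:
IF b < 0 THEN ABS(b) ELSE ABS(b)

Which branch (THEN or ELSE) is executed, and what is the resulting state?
Branch: ELSE, Final state: b=0, y=6

Evaluating condition: b < 0
b = 0
Condition is False, so ELSE branch executes
After ABS(b): b=0, y=6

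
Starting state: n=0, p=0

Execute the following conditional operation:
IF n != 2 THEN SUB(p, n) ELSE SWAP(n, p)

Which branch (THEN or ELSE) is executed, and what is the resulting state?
Branch: THEN, Final state: n=0, p=0

Evaluating condition: n != 2
n = 0
Condition is True, so THEN branch executes
After SUB(p, n): n=0, p=0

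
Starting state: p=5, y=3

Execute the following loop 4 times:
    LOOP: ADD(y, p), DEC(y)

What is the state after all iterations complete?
p=5, y=19

Iteration trace:
Start: p=5, y=3
After iteration 1: p=5, y=7
After iteration 2: p=5, y=11
After iteration 3: p=5, y=15
After iteration 4: p=5, y=19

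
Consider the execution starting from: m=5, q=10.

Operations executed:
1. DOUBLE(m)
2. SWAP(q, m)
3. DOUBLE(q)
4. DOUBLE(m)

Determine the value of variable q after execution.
q = 20

Tracing execution:
Step 1: DOUBLE(m) → q = 10
Step 2: SWAP(q, m) → q = 10
Step 3: DOUBLE(q) → q = 20
Step 4: DOUBLE(m) → q = 20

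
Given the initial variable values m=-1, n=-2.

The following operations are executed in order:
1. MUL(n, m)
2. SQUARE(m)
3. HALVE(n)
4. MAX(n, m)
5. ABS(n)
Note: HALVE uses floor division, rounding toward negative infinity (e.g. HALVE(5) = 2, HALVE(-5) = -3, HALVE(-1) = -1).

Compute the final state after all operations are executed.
{m: 1, n: 1}

Step-by-step execution:
Initial: m=-1, n=-2
After step 1 (MUL(n, m)): m=-1, n=2
After step 2 (SQUARE(m)): m=1, n=2
After step 3 (HALVE(n)): m=1, n=1
After step 4 (MAX(n, m)): m=1, n=1
After step 5 (ABS(n)): m=1, n=1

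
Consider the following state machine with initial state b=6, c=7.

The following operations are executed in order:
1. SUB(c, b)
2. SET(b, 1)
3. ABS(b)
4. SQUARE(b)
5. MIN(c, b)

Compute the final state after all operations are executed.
{b: 1, c: 1}

Step-by-step execution:
Initial: b=6, c=7
After step 1 (SUB(c, b)): b=6, c=1
After step 2 (SET(b, 1)): b=1, c=1
After step 3 (ABS(b)): b=1, c=1
After step 4 (SQUARE(b)): b=1, c=1
After step 5 (MIN(c, b)): b=1, c=1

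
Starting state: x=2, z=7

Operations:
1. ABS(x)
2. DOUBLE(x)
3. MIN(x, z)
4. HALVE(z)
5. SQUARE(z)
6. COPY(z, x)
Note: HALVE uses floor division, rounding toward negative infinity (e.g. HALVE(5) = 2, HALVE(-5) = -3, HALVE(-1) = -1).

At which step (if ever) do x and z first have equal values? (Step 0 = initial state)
Step 6

x and z first become equal after step 6.

Comparing values at each step:
Initial: x=2, z=7
After step 1: x=2, z=7
After step 2: x=4, z=7
After step 3: x=4, z=7
After step 4: x=4, z=3
After step 5: x=4, z=9
After step 6: x=4, z=4 ← equal!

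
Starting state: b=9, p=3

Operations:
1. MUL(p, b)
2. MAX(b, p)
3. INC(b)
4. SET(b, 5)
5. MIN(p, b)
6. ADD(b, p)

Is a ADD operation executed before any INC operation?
No

First ADD: step 6
First INC: step 3
Since 6 > 3, INC comes first.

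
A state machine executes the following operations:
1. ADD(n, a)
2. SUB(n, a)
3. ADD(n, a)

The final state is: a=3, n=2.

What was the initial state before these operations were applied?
a=3, n=-1

Working backwards:
Final state: a=3, n=2
Before step 3 (ADD(n, a)): a=3, n=-1
Before step 2 (SUB(n, a)): a=3, n=2
Before step 1 (ADD(n, a)): a=3, n=-1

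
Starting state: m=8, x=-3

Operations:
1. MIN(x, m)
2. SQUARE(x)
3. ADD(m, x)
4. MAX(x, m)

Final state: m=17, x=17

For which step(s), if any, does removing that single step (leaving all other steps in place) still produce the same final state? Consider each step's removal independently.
Step(s) 1

Testing removal of each single step:
Without step 1: final = m=17, x=17 (same)
Without step 2: final = m=5, x=5 (different)
Without step 3: final = m=8, x=9 (different)
Without step 4: final = m=17, x=9 (different)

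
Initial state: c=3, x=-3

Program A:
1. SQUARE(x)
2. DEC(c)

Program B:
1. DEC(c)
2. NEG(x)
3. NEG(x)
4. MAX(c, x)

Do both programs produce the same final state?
No

Program A final state: c=2, x=9
Program B final state: c=2, x=-3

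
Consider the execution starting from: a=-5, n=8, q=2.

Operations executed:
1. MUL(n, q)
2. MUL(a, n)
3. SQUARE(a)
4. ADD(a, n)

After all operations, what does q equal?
q = 2

Tracing execution:
Step 1: MUL(n, q) → q = 2
Step 2: MUL(a, n) → q = 2
Step 3: SQUARE(a) → q = 2
Step 4: ADD(a, n) → q = 2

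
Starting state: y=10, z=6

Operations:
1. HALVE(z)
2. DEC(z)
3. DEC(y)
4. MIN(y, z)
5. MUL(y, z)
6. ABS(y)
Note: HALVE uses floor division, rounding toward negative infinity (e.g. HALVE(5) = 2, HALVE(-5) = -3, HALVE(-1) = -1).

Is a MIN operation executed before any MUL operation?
Yes

First MIN: step 4
First MUL: step 5
Since 4 < 5, MIN comes first.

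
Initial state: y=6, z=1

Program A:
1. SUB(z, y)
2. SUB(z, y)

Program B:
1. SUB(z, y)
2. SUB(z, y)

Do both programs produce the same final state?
Yes

Program A final state: y=6, z=-11
Program B final state: y=6, z=-11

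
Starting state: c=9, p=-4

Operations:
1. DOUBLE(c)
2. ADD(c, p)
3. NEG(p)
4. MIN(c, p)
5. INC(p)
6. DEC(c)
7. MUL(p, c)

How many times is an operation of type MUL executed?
1

Counting MUL operations:
Step 7: MUL(p, c) ← MUL
Total: 1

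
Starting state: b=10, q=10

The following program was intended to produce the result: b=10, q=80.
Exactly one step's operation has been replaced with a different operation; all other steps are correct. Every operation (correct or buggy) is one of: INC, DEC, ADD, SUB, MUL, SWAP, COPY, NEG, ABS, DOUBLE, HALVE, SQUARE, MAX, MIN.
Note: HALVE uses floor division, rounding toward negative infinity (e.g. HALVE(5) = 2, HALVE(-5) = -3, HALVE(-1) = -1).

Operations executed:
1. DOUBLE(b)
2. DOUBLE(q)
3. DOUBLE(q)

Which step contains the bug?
Step 1

Trace with buggy code:
Initial: b=10, q=10
After step 1: b=20, q=10
After step 2: b=20, q=20
After step 3: b=20, q=40
Actual final b=20, q=40 ≠ expected b=10, q=80.
Step 1 is the only position where a single-operation replacement can produce the expected result.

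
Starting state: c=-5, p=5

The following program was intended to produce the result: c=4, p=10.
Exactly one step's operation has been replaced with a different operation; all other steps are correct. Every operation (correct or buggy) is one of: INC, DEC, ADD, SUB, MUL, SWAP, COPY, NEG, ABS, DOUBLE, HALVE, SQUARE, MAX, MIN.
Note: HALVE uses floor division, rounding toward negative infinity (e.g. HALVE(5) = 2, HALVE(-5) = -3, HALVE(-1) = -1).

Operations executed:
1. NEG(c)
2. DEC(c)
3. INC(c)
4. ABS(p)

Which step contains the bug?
Step 3

Trace with buggy code:
Initial: c=-5, p=5
After step 1: c=5, p=5
After step 2: c=4, p=5
After step 3: c=5, p=5
After step 4: c=5, p=5
Actual final c=5, p=5 ≠ expected c=4, p=10.
Step 3 is the only position where a single-operation replacement can produce the expected result.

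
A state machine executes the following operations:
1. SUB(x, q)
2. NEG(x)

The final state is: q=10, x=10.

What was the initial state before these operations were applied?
q=10, x=0

Working backwards:
Final state: q=10, x=10
Before step 2 (NEG(x)): q=10, x=-10
Before step 1 (SUB(x, q)): q=10, x=0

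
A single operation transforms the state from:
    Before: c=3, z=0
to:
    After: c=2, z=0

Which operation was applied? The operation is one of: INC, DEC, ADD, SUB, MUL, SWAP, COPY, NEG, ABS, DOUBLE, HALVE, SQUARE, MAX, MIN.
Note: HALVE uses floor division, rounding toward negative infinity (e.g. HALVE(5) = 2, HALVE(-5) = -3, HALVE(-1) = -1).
DEC(c)

Analyzing the change:
Before: c=3, z=0
After: c=2, z=0
Variable c changed from 3 to 2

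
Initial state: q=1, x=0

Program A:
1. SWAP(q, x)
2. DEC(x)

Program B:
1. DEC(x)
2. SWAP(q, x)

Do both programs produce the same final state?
No

Program A final state: q=0, x=0
Program B final state: q=-1, x=1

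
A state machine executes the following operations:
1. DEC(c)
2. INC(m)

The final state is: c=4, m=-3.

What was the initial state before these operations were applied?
c=5, m=-4

Working backwards:
Final state: c=4, m=-3
Before step 2 (INC(m)): c=4, m=-4
Before step 1 (DEC(c)): c=5, m=-4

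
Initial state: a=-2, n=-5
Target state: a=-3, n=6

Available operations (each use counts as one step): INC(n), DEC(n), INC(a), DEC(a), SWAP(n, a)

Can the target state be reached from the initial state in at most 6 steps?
No

The target state cannot be reached within 6 steps.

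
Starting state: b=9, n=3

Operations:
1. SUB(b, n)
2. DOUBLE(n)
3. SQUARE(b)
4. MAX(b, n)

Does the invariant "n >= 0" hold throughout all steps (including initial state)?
Yes

The invariant holds at every step.

State at each step:
Initial: b=9, n=3
After step 1: b=6, n=3
After step 2: b=6, n=6
After step 3: b=36, n=6
After step 4: b=36, n=6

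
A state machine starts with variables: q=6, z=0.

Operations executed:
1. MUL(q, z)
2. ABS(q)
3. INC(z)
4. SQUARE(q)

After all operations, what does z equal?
z = 1

Tracing execution:
Step 1: MUL(q, z) → z = 0
Step 2: ABS(q) → z = 0
Step 3: INC(z) → z = 1
Step 4: SQUARE(q) → z = 1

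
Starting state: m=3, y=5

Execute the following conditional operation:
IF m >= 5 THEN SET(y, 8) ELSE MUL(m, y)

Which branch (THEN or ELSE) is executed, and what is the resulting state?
Branch: ELSE, Final state: m=15, y=5

Evaluating condition: m >= 5
m = 3
Condition is False, so ELSE branch executes
After MUL(m, y): m=15, y=5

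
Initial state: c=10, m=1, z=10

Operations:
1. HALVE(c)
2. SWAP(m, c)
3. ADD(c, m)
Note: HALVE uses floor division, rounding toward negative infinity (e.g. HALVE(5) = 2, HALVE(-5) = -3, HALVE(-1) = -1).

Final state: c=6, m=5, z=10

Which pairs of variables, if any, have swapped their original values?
None

Comparing initial and final values:
z: 10 → 10
m: 1 → 5
c: 10 → 6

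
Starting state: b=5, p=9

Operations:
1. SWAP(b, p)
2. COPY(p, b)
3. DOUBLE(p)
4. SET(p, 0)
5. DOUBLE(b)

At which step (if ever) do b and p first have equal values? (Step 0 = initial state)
Step 2

b and p first become equal after step 2.

Comparing values at each step:
Initial: b=5, p=9
After step 1: b=9, p=5
After step 2: b=9, p=9 ← equal!
After step 3: b=9, p=18
After step 4: b=9, p=0
After step 5: b=18, p=0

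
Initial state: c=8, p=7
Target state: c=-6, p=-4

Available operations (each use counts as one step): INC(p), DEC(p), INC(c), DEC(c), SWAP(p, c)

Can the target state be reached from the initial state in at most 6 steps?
No

The target state cannot be reached within 6 steps.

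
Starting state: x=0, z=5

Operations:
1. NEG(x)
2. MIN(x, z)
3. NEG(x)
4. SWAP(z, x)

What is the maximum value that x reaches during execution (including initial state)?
5

Values of x at each step:
Initial: x = 0
After step 1: x = 0
After step 2: x = 0
After step 3: x = 0
After step 4: x = 5 ← maximum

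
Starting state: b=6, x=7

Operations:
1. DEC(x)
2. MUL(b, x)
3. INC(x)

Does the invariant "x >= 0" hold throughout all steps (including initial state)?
Yes

The invariant holds at every step.

State at each step:
Initial: b=6, x=7
After step 1: b=6, x=6
After step 2: b=36, x=6
After step 3: b=36, x=7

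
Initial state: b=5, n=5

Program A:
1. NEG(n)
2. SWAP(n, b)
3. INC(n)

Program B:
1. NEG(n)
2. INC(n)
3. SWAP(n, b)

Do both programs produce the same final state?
No

Program A final state: b=-5, n=6
Program B final state: b=-4, n=5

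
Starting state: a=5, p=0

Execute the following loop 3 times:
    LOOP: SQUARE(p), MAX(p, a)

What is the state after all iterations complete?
a=5, p=625

Iteration trace:
Start: a=5, p=0
After iteration 1: a=5, p=5
After iteration 2: a=5, p=25
After iteration 3: a=5, p=625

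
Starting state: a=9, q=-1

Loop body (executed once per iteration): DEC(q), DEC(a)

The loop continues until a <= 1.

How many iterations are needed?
8

Tracing iterations:
Initial: a=9, q=-1
After iteration 1: a=8, q=-2
After iteration 2: a=7, q=-3
After iteration 3: a=6, q=-4
After iteration 4: a=5, q=-5
After iteration 5: a=4, q=-6
After iteration 6: a=3, q=-7
After iteration 7: a=2, q=-8
After iteration 8: a=1, q=-9
a <= 1 now holds, so the loop exits after 8 iterations.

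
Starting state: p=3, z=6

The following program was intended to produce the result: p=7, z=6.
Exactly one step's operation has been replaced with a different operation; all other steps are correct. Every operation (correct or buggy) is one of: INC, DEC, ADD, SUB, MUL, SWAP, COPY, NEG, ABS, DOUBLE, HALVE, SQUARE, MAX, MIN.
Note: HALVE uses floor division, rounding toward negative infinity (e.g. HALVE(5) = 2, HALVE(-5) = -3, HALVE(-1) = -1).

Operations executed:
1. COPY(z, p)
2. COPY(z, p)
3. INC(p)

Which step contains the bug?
Step 1

Trace with buggy code:
Initial: p=3, z=6
After step 1: p=3, z=3
After step 2: p=3, z=3
After step 3: p=4, z=3
Actual final p=4, z=3 ≠ expected p=7, z=6.
Step 1 is the only position where a single-operation replacement can produce the expected result.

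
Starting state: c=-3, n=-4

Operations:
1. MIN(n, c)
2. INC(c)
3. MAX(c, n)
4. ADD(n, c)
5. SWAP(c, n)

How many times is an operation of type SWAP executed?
1

Counting SWAP operations:
Step 5: SWAP(c, n) ← SWAP
Total: 1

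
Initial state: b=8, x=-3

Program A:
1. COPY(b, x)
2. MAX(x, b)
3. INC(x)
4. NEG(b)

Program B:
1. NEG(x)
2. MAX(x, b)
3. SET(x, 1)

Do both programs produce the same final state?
No

Program A final state: b=3, x=-2
Program B final state: b=8, x=1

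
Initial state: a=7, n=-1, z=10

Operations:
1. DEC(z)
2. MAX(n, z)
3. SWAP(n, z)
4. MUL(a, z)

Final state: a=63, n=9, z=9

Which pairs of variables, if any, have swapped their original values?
None

Comparing initial and final values:
a: 7 → 63
n: -1 → 9
z: 10 → 9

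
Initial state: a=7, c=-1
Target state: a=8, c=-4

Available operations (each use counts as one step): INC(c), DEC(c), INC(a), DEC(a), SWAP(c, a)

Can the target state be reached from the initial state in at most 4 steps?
Yes

Path (4 steps): DEC(c) → DEC(c) → DEC(c) → INC(a)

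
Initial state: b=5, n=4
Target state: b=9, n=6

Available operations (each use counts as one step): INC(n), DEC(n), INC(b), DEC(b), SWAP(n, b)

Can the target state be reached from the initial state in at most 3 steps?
No

The target state cannot be reached within 3 steps.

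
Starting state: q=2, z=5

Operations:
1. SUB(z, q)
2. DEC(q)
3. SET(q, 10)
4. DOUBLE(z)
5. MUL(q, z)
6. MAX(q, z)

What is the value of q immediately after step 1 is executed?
q = 2

Tracing q through execution:
Initial: q = 2
After step 1 (SUB(z, q)): q = 2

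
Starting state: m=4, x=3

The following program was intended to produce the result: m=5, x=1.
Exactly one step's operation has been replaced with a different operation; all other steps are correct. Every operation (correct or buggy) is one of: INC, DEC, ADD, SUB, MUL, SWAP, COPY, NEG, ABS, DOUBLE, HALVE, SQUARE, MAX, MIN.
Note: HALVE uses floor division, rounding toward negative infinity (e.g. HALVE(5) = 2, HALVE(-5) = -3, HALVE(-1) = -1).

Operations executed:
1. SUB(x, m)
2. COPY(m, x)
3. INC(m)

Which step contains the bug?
Step 2

Trace with buggy code:
Initial: m=4, x=3
After step 1: m=4, x=-1
After step 2: m=-1, x=-1
After step 3: m=0, x=-1
Actual final m=0, x=-1 ≠ expected m=5, x=1.
Step 2 is the only position where a single-operation replacement can produce the expected result.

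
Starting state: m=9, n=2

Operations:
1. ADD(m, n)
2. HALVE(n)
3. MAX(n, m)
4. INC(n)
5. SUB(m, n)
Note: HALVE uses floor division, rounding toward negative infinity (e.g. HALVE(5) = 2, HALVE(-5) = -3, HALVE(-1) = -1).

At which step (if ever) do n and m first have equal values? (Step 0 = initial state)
Step 3

n and m first become equal after step 3.

Comparing values at each step:
Initial: n=2, m=9
After step 1: n=2, m=11
After step 2: n=1, m=11
After step 3: n=11, m=11 ← equal!
After step 4: n=12, m=11
After step 5: n=12, m=-1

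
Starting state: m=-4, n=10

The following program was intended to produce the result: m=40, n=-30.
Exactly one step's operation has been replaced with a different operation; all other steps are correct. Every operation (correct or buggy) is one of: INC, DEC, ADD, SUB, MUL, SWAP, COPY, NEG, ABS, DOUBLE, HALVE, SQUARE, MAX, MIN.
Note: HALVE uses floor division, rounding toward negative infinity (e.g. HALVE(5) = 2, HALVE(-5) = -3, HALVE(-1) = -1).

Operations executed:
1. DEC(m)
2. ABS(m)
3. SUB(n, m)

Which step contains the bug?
Step 1

Trace with buggy code:
Initial: m=-4, n=10
After step 1: m=-5, n=10
After step 2: m=5, n=10
After step 3: m=5, n=5
Actual final m=5, n=5 ≠ expected m=40, n=-30.
Step 1 is the only position where a single-operation replacement can produce the expected result.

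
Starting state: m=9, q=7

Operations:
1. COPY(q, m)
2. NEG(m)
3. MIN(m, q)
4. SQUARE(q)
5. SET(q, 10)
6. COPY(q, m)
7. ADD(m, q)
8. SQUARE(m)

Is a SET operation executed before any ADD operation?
Yes

First SET: step 5
First ADD: step 7
Since 5 < 7, SET comes first.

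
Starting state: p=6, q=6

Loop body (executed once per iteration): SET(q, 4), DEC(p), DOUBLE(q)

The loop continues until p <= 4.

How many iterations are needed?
2

Tracing iterations:
Initial: p=6, q=6
After iteration 1: p=5, q=8
After iteration 2: p=4, q=8
p <= 4 now holds, so the loop exits after 2 iterations.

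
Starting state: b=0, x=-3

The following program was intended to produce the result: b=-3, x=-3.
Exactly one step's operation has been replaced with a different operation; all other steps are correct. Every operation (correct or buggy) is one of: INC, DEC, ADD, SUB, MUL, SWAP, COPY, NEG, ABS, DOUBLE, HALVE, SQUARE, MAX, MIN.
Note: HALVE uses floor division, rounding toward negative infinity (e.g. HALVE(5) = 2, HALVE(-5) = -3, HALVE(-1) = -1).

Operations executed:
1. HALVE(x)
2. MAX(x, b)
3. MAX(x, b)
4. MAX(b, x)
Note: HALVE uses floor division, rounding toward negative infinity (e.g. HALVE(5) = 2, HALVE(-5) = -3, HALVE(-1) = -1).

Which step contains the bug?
Step 1

Trace with buggy code:
Initial: b=0, x=-3
After step 1: b=0, x=-2
After step 2: b=0, x=0
After step 3: b=0, x=0
After step 4: b=0, x=0
Actual final b=0, x=0 ≠ expected b=-3, x=-3.
Step 1 is the only position where a single-operation replacement can produce the expected result.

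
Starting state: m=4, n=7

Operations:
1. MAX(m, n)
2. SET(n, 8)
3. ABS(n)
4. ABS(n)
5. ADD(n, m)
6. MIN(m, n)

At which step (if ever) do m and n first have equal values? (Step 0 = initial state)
Step 1

m and n first become equal after step 1.

Comparing values at each step:
Initial: m=4, n=7
After step 1: m=7, n=7 ← equal!
After step 2: m=7, n=8
After step 3: m=7, n=8
After step 4: m=7, n=8
After step 5: m=7, n=15
After step 6: m=7, n=15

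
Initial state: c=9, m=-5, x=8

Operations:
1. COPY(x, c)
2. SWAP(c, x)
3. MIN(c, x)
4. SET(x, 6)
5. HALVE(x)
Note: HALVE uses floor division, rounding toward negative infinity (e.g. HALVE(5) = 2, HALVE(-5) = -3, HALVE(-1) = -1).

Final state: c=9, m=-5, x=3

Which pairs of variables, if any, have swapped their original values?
None

Comparing initial and final values:
x: 8 → 3
m: -5 → -5
c: 9 → 9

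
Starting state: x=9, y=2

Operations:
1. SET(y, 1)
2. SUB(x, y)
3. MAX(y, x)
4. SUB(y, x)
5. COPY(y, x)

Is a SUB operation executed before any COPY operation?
Yes

First SUB: step 2
First COPY: step 5
Since 2 < 5, SUB comes first.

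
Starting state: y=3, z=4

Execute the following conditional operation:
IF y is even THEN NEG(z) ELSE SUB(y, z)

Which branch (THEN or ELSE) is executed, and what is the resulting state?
Branch: ELSE, Final state: y=-1, z=4

Evaluating condition: y is even
Condition is False, so ELSE branch executes
After SUB(y, z): y=-1, z=4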